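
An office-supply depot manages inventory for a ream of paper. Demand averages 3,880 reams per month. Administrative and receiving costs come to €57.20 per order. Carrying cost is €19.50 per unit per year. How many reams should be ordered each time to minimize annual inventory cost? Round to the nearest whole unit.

Q* ≈ 523 reams

Annual demand D = 3,880 × 12 = 46,560.
EOQ = √(2DS / H) = √(2 × 46,560 × 57.2 / 19.5).
= √(5,326,464 / 19.5) = √273,152 ≈ 522.639.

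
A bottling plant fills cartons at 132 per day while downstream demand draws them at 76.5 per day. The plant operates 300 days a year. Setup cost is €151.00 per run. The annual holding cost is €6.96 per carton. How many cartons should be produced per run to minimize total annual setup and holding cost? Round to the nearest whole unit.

Q* ≈ 1,539 cartons

Annual demand D = 76.5 × 300 = 22,950.
Production build-up factor (1 − d/p) = 1 − 76.5/132 = 0.4205.
Q* = √(2DS / (H(1 − d/p))) = √(2 × 22,950 × 151 / (6.96 × 0.4205)).
= √(6,930,900 / 2.9264) ≈ 1538.972.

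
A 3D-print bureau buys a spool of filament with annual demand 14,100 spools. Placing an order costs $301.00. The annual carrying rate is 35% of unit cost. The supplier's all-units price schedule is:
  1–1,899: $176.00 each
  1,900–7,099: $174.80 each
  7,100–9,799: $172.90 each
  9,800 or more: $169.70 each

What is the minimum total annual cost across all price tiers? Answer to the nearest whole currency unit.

Holding cost per unit per year at price C is H = 0.35·C.
Evaluate total cost at each tier's feasible EOQ or, if the EOQ is below the tier, at the tier's minimum quantity.
EOQ at $176.00 = 371.2 (feasible in tier 1): TC = 14,100×$176.00 + (14,100/371.2)×301 + (371.2/2)×0.35×$176.00 = $2,504,466.42.
EOQ at $174.80 = 372.5 < 1900, so use break Q=1900: TC = 14,100×$174.80 + (14,100/1900.0)×301 + (1900.0/2)×0.35×$174.80 = $2,525,034.74.
EOQ at $172.90 = 374.5 < 7100, so use break Q=7100: TC = 14,100×$172.90 + (14,100/7100.0)×301 + (7100.0/2)×0.35×$172.90 = $2,653,316.01.
EOQ at $169.70 = 378.0 < 9800, so use break Q=9800: TC = 14,100×$169.70 + (14,100/9800.0)×301 + (9800.0/2)×0.35×$169.70 = $2,684,238.57.
Lowest total cost among the candidates is at Q = 371.2.

TC* ≈ $2,504,466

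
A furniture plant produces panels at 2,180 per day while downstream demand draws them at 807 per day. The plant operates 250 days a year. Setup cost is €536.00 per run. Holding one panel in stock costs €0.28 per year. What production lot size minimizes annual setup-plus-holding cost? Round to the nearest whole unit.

Annual demand D = 807 × 250 = 201,750.
Production build-up factor (1 − d/p) = 1 − 807/2,180 = 0.6298.
Q* = √(2DS / (H(1 − d/p))) = √(2 × 201,750 × 536 / (0.28 × 0.6298)).
= √(216,276,000 / 0.1763) ≈ 35020.160.

Q* ≈ 35,020 panels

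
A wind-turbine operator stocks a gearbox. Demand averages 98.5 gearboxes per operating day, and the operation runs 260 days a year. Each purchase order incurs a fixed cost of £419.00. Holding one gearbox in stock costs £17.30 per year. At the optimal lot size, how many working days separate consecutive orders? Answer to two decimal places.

Annual demand D = 98.5 × 260 = 25,610.
Q* = √(2DS/H) = √(2 × 25,610 × 419 / 17.3) ≈ 1113.79.
Cycle time = Q*/D × 260 = 1113.79 / 25,610 × 260 ≈ 11.308 days.

T ≈ 11.31 days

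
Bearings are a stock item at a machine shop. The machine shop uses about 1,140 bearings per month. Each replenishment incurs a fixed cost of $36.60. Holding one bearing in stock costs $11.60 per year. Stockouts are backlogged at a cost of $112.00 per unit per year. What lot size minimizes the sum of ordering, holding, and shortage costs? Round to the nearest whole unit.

Annual demand D = 1,140 × 12 = 13,680.
With planned backorders, Q* = √(2DS/H) · √((H+B)/B).
√(2DS/H) = √(2 × 13,680 × 36.6 / 11.6) = 293.812.
√((H+B)/B) = √((11.6+112)/112) = 1.0505.
Q* ≈ 308.653.

Q* ≈ 309 bearings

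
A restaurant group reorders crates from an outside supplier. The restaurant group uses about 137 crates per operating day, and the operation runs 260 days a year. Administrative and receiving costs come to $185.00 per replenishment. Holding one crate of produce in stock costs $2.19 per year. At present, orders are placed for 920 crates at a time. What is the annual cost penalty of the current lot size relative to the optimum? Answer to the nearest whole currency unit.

Annual demand D = 137 × 260 = 35,620.
EOQ = √(2DS/H) = √(2 × 35,620 × 185 / 2.19) ≈ 2453.16.
Cost at Q* = (D/Q*)S + (Q*/2)H = √(2DSH) ≈ $5,372.42.
Cost at Q = 920: (35,620/920)×185 + (920/2)×2.19 = $7,162.72 + $1,007.40 = $8,170.12.
Excess = $8,170.12 − $5,372.42 = $2,797.70.

Extra cost ≈ $2,798 per year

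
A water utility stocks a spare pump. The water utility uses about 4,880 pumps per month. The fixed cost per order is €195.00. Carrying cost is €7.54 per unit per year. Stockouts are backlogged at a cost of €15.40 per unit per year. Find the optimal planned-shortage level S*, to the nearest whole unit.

Annual demand D = 4,880 × 12 = 58,560.
With planned backorders, Q* = √(2DS/H) · √((H+B)/B).
√(2DS/H) = √(2 × 58,560 × 195 / 7.54) = 1740.392.
√((H+B)/B) = √((7.54+15.4)/15.4) = 1.2205.
Q* ≈ 2124.142.
S* = Q* · H/(H+B) = 2124.142 × 7.54/22.94 ≈ 698.170.

S* ≈ 698 pumps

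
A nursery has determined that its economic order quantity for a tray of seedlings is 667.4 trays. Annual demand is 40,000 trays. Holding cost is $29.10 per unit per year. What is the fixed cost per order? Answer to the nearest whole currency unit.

Invert the EOQ relation Q*² = 2DS/H.
From Q* = √(2DS/H): S = Q*²H / (2D) = 667.4² × 29.1 / (2 × 40,000) = 162.0225.

S ≈ $162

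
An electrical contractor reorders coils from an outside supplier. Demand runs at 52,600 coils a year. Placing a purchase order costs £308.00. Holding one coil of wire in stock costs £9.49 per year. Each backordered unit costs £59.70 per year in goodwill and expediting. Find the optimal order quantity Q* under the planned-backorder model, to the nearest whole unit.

Q* ≈ 1,989 coils

With planned backorders, Q* = √(2DS/H) · √((H+B)/B).
√(2DS/H) = √(2 × 52,600 × 308 / 9.49) = 1847.779.
√((H+B)/B) = √((9.49+59.7)/59.7) = 1.0766.
Q* ≈ 1989.228.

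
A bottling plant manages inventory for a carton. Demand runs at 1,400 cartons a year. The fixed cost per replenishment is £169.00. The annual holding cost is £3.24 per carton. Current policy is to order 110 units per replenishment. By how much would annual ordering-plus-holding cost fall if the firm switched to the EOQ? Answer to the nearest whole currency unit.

Extra cost ≈ £1,091 per year

EOQ = √(2DS/H) = √(2 × 1,400 × 169 / 3.24) ≈ 382.16.
Cost at Q* = (D/Q*)S + (Q*/2)H = √(2DSH) ≈ £1,238.21.
Cost at Q = 110: (1,400/110)×169 + (110/2)×3.24 = £2,150.91 + £178.20 = £2,329.11.
Excess = £2,329.11 − £1,238.21 = £1,090.90.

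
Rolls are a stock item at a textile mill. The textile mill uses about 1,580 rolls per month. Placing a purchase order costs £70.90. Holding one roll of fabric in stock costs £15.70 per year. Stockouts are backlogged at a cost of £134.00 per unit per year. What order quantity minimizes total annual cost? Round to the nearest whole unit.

Q* ≈ 437 rolls

Annual demand D = 1,580 × 12 = 18,960.
With planned backorders, Q* = √(2DS/H) · √((H+B)/B).
√(2DS/H) = √(2 × 18,960 × 70.9 / 15.7) = 413.816.
√((H+B)/B) = √((15.7+134)/134) = 1.0570.
Q* ≈ 437.387.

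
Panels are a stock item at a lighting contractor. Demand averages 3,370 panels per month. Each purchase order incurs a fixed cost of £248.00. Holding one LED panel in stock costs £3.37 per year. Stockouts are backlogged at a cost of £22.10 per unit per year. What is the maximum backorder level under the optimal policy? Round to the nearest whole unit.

Annual demand D = 3,370 × 12 = 40,440.
With planned backorders, Q* = √(2DS/H) · √((H+B)/B).
√(2DS/H) = √(2 × 40,440 × 248 / 3.37) = 2439.672.
√((H+B)/B) = √((3.37+22.1)/22.1) = 1.0735.
Q* ≈ 2619.086.
S* = Q* · H/(H+B) = 2619.086 × 3.37/25.47 ≈ 346.538.

S* ≈ 347 panels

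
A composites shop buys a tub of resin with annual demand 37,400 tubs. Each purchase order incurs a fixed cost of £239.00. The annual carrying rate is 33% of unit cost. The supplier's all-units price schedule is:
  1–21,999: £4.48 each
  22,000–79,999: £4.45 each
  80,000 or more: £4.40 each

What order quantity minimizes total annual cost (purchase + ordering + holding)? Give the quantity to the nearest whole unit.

Q* ≈ 3,477 tubs

Holding cost per unit per year at price C is H = 0.33·C.
For each price level, check whether its EOQ is feasible; otherwise the best quantity at that price is the breakpoint.
EOQ at £4.48 = 3477.4 (feasible in tier 1): TC = 37,400×£4.48 + (37,400/3477.4)×239 + (3477.4/2)×0.33×£4.48 = £172,692.98.
EOQ at £4.45 = 3489.1 < 22000, so use break Q=22000: TC = 37,400×£4.45 + (37,400/22000.0)×239 + (22000.0/2)×0.33×£4.45 = £182,989.80.
EOQ at £4.40 = 3508.9 < 80000, so use break Q=80000: TC = 37,400×£4.40 + (37,400/80000.0)×239 + (80000.0/2)×0.33×£4.40 = £222,751.73.
Lowest total cost is £172,692.98 at Q = 3477.4.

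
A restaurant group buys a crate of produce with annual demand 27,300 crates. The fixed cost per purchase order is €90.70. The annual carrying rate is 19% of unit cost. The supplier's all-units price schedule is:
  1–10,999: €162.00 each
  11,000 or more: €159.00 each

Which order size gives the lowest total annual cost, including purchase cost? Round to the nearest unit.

Holding cost per unit per year at price C is H = 0.19·C.
Candidates are each tier's EOQ (if it falls in that tier) and each price-break quantity.
EOQ at €162.00 = 401.1 (feasible in tier 1): TC = 27,300×€162.00 + (27,300/401.1)×90.7 + (401.1/2)×0.19×€162.00 = €4,434,946.23.
EOQ at €159.00 = 404.9 < 11000, so use break Q=11000: TC = 27,300×€159.00 + (27,300/11000.0)×90.7 + (11000.0/2)×0.19×€159.00 = €4,507,080.10.
Lowest total cost is €4,434,946.23 at Q = 401.1.

Q* ≈ 401 crates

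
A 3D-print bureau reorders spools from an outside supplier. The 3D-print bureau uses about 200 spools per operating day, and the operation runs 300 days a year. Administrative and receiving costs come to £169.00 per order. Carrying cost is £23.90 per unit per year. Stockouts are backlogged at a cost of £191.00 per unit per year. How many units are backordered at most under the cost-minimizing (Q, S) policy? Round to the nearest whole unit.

Annual demand D = 200 × 300 = 60,000.
With planned backorders, Q* = √(2DS/H) · √((H+B)/B).
√(2DS/H) = √(2 × 60,000 × 169 / 23.9) = 921.160.
√((H+B)/B) = √((23.9+191)/191) = 1.0607.
Q* ≈ 977.094.
S* = Q* · H/(H+B) = 977.094 × 23.9/214.9 ≈ 108.667.

S* ≈ 109 spools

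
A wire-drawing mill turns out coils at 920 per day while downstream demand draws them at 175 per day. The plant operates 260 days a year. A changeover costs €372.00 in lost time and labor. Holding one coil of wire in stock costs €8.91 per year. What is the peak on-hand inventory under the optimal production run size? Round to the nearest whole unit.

Annual demand D = 175 × 260 = 45,500.
Production build-up factor (1 − d/p) = 1 − 175/920 = 0.8098.
Q* = √(2DS / (H(1 − d/p))) = √(2 × 45,500 × 372 / (8.91 × 0.8098)).
= √(33,852,000 / 7.2152) ≈ 2166.053.
Maximum inventory = Q*(1 − d/p) = 2166.053 × 0.8098 ≈ 1754.032.

I_max ≈ 1,754 coils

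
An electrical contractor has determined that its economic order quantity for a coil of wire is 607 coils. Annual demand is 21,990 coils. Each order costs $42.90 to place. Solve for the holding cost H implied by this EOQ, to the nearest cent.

H ≈ $5.12

Squaring Q* = √(2DS/H) gives Q*² = 2DS/H.
From Q* = √(2DS/H): H = 2DS / Q*² = 2 × 21,990 × 42.9 / 607² = 5.1208.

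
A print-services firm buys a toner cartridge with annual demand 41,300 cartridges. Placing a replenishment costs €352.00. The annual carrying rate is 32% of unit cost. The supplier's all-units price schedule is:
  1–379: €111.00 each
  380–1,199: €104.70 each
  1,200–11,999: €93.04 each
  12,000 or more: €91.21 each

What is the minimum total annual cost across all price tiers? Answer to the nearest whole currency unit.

Holding cost per unit per year at price C is H = 0.32·C.
Candidates are each tier's EOQ (if it falls in that tier) and each price-break quantity.
Tier 1 (€111.00): EOQ = 904.7 exceeds tier's upper bound 379, so this tier is dominated.
EOQ at €104.70 = 931.6 (feasible in tier 2): TC = 41,300×€104.70 + (41,300/931.6)×352 + (931.6/2)×0.32×€104.70 = €4,355,321.14.
EOQ at €93.04 = 988.2 < 1200, so use break Q=1200: TC = 41,300×€93.04 + (41,300/1200.0)×352 + (1200.0/2)×0.32×€93.04 = €3,872,530.35.
EOQ at €91.21 = 998.1 < 12000, so use break Q=12000: TC = 41,300×€91.21 + (41,300/12000.0)×352 + (12000.0/2)×0.32×€91.21 = €3,943,307.67.
Lowest total cost among the candidates is at Q = 1200.0.

TC* ≈ €3,872,530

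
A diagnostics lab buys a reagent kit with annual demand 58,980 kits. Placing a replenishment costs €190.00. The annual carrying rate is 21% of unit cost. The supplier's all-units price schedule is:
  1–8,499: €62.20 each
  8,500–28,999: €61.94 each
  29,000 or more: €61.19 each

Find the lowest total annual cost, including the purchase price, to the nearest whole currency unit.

Holding cost per unit per year at price C is H = 0.21·C.
Candidates are each tier's EOQ (if it falls in that tier) and each price-break quantity.
EOQ at €62.20 = 1309.9 (feasible in tier 1): TC = 58,980×€62.20 + (58,980/1309.9)×190 + (1309.9/2)×0.21×€62.20 = €3,685,665.96.
EOQ at €61.94 = 1312.6 < 8500, so use break Q=8500: TC = 58,980×€61.94 + (58,980/8500.0)×190 + (8500.0/2)×0.21×€61.94 = €3,709,821.03.
EOQ at €61.19 = 1320.7 < 29000, so use break Q=29000: TC = 58,980×€61.19 + (58,980/29000.0)×190 + (29000.0/2)×0.21×€61.19 = €3,795,696.17.
Lowest total cost among the candidates is at Q = 1309.9.

TC* ≈ €3,685,666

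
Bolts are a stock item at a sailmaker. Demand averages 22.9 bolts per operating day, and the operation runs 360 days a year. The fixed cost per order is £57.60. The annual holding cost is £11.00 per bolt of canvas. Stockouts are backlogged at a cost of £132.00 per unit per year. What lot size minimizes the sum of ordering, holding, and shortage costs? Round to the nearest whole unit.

Annual demand D = 22.9 × 360 = 8,244.
With planned backorders, Q* = √(2DS/H) · √((H+B)/B).
√(2DS/H) = √(2 × 8,244 × 57.6 / 11) = 293.832.
√((H+B)/B) = √((11+132)/132) = 1.0408.
Q* ≈ 305.830.

Q* ≈ 306 bolts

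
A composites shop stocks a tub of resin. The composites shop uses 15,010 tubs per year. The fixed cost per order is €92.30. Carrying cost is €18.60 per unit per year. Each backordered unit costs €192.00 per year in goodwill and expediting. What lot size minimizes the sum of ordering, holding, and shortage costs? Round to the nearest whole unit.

With planned backorders, Q* = √(2DS/H) · √((H+B)/B).
√(2DS/H) = √(2 × 15,010 × 92.3 / 18.6) = 385.967.
√((H+B)/B) = √((18.6+192)/192) = 1.0473.
Q* ≈ 404.230.

Q* ≈ 404 tubs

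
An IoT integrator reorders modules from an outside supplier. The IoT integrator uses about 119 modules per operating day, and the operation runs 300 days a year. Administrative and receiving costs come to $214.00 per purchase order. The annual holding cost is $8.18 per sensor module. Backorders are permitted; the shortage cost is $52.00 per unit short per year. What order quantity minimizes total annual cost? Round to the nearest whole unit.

Q* ≈ 1,470 modules

Annual demand D = 119 × 300 = 35,700.
With planned backorders, Q* = √(2DS/H) · √((H+B)/B).
√(2DS/H) = √(2 × 35,700 × 214 / 8.18) = 1366.719.
√((H+B)/B) = √((8.18+52)/52) = 1.0758.
Q* ≈ 1470.293.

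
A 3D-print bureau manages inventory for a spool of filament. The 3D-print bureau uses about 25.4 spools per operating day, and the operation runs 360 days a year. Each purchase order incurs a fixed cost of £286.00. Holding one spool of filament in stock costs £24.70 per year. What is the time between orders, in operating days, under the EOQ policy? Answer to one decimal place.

Annual demand D = 25.4 × 360 = 9,144.
The optimal lot size = √(2DS/H) = √(2 × 9,144 × 286 / 24.7) ≈ 460.17.
Cycle time = Q*/D × 360 = 460.17 / 9,144 × 360 ≈ 18.117 days.

T ≈ 18.1 days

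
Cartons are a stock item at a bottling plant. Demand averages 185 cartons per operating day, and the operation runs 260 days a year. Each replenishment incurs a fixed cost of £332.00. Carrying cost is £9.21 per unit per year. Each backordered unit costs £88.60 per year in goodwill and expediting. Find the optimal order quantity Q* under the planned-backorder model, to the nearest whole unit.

Annual demand D = 185 × 260 = 48,100.
With planned backorders, Q* = √(2DS/H) · √((H+B)/B).
√(2DS/H) = √(2 × 48,100 × 332 / 9.21) = 1862.202.
√((H+B)/B) = √((9.21+88.6)/88.6) = 1.0507.
Q* ≈ 1956.598.

Q* ≈ 1,957 cartons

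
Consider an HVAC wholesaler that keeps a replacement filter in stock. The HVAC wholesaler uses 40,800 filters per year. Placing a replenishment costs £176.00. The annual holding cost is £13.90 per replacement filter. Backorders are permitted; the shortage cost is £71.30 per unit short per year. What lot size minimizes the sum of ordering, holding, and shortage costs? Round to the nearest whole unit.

Q* ≈ 1,111 filters

With planned backorders, Q* = √(2DS/H) · √((H+B)/B).
√(2DS/H) = √(2 × 40,800 × 176 / 13.9) = 1016.469.
√((H+B)/B) = √((13.9+71.3)/71.3) = 1.0931.
Q* ≈ 1111.141.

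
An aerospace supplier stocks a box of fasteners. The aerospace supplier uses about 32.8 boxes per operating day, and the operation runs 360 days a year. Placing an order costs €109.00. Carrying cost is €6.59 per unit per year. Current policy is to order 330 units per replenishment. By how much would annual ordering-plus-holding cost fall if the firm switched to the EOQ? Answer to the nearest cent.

Annual demand D = 32.8 × 360 = 11,808.
EOQ = √(2DS/H) = √(2 × 11,808 × 109 / 6.59) ≈ 624.99.
Cost at Q* = (D/Q*)S + (Q*/2)H = √(2DSH) ≈ €4,118.69.
Cost at Q = 330: (11,808/330)×109 + (330/2)×6.59 = €3,900.22 + €1,087.35 = €4,987.57.
Excess = €4,987.57 − €4,118.69 = €868.88.

Extra cost ≈ €868.88 per year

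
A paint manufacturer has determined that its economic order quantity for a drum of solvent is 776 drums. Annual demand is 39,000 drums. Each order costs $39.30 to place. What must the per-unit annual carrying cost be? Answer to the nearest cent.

Squaring Q* = √(2DS/H) gives Q*² = 2DS/H.
From Q* = √(2DS/H): H = 2DS / Q*² = 2 × 39,000 × 39.3 / 776² = 5.0905.

H ≈ $5.09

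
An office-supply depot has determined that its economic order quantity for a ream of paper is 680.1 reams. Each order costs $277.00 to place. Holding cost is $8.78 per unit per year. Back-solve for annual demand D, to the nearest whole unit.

The basic EOQ model gives Q* = √(2DS/H); rearrange for the unknown.
From Q* = √(2DS/H): D = Q*²H / (2S) = 680.1² × 8.78 / (2 × 277) = 7330.444.

D ≈ 7,330 reams per year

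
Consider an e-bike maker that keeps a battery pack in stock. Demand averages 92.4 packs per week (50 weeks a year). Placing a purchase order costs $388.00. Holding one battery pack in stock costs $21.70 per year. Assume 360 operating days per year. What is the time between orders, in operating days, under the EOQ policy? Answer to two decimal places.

T ≈ 31.67 days

Annual demand D = 92.4 × 50 = 4,620.
The optimal lot size = √(2DS/H) = √(2 × 4,620 × 388 / 21.7) ≈ 406.46.
Cycle time = Q*/D × 360 = 406.46 / 4,620 × 360 ≈ 31.673 days.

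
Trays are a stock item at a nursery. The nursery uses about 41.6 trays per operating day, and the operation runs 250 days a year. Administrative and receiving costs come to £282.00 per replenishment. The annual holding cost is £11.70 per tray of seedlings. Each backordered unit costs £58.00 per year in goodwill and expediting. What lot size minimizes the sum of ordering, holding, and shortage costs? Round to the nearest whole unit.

Q* ≈ 776 trays

Annual demand D = 41.6 × 250 = 10,400.
With planned backorders, Q* = √(2DS/H) · √((H+B)/B).
√(2DS/H) = √(2 × 10,400 × 282 / 11.7) = 708.049.
√((H+B)/B) = √((11.7+58)/58) = 1.0962.
Q* ≈ 776.186.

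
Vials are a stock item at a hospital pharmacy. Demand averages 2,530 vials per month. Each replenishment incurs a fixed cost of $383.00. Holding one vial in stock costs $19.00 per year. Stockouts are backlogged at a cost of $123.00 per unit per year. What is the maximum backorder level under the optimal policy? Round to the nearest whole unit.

S* ≈ 159 vials

Annual demand D = 2,530 × 12 = 30,360.
With planned backorders, Q* = √(2DS/H) · √((H+B)/B).
√(2DS/H) = √(2 × 30,360 × 383 / 19) = 1106.340.
√((H+B)/B) = √((19+123)/123) = 1.0745.
Q* ≈ 1188.721.
S* = Q* · H/(H+B) = 1188.721 × 19/142 ≈ 159.054.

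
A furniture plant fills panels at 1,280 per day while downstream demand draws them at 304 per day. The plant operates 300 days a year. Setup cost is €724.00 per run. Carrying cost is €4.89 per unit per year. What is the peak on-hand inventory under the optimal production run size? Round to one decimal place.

I_max ≈ 4,537.8 panels

Annual demand D = 304 × 300 = 91,200.
Production build-up factor (1 − d/p) = 1 − 304/1,280 = 0.7625.
Q* = √(2DS / (H(1 − d/p))) = √(2 × 91,200 × 724 / (4.89 × 0.7625)).
= √(132,057,600 / 3.7286) ≈ 5951.238.
Maximum inventory = Q*(1 − d/p) = 5951.238 × 0.7625 ≈ 4537.819.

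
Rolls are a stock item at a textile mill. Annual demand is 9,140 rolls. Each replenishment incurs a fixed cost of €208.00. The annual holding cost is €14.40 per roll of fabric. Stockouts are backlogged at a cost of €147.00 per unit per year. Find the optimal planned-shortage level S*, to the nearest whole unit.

With planned backorders, Q* = √(2DS/H) · √((H+B)/B).
√(2DS/H) = √(2 × 9,140 × 208 / 14.4) = 513.853.
√((H+B)/B) = √((14.4+147)/147) = 1.0478.
Q* ≈ 538.433.
S* = Q* · H/(H+B) = 538.433 × 14.4/161.4 ≈ 48.039.

S* ≈ 48 rolls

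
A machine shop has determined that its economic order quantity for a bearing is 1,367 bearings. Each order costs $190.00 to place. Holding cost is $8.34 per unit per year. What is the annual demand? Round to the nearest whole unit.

The basic EOQ model gives Q* = √(2DS/H); rearrange for the unknown.
From Q* = √(2DS/H): D = Q*²H / (2S) = 1,367² × 8.34 / (2 × 190) = 41012.806.

D ≈ 41,013 bearings per year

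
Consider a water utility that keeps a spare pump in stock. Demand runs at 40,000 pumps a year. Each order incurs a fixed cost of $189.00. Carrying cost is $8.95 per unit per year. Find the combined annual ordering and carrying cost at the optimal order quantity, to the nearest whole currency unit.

EOQ = √(2DS/H) = √(2 × 40,000 × 189 / 8.95) ≈ 1299.76.
At the optimum the two cost components are equal, so total cost = 2·(Q*/2)H = Q*·H.
Minimum total = √(2DSH) = √(2 × 40,000 × 189 × 8.95) ≈ 11632.884.

TC* ≈ $11,633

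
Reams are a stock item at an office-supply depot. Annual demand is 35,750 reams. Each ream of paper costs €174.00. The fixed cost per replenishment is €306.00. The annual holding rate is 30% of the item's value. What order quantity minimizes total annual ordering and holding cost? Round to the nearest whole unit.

Holding cost H = 0.30 × €174.00 = €52.2000 per unit per year.
EOQ = √(2DS / H) = √(2 × 35,750 × 306 / 52.2).
= √(21,879,000 / 52.2) = √419,137.931 ≈ 647.409.

Q* ≈ 647 reams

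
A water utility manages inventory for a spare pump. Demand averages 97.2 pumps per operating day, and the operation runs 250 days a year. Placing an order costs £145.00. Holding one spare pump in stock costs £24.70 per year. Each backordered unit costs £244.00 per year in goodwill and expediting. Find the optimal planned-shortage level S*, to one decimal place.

Annual demand D = 97.2 × 250 = 24,300.
With planned backorders, Q* = √(2DS/H) · √((H+B)/B).
√(2DS/H) = √(2 × 24,300 × 145 / 24.7) = 534.138.
√((H+B)/B) = √((24.7+244)/244) = 1.0494.
Q* ≈ 560.522.
S* = Q* · H/(H+B) = 560.522 × 24.7/268.7 ≈ 51.525.

S* ≈ 51.5 pumps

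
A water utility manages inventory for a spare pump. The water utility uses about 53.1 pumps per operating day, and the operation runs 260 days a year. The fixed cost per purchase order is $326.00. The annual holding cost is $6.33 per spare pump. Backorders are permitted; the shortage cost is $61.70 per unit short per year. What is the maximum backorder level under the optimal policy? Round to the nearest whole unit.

Annual demand D = 53.1 × 260 = 13,806.
With planned backorders, Q* = √(2DS/H) · √((H+B)/B).
√(2DS/H) = √(2 × 13,806 × 326 / 6.33) = 1192.493.
√((H+B)/B) = √((6.33+61.7)/61.7) = 1.0500.
Q* ≈ 1252.171.
S* = Q* · H/(H+B) = 1252.171 × 6.33/68.03 ≈ 116.511.

S* ≈ 117 pumps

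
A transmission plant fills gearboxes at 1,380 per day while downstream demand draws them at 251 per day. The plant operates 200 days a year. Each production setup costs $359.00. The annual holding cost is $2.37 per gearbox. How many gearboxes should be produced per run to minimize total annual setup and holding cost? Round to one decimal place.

Annual demand D = 251 × 200 = 50,200.
Production build-up factor (1 − d/p) = 1 − 251/1,380 = 0.8181.
Q* = √(2DS / (H(1 − d/p))) = √(2 × 50,200 × 359 / (2.37 × 0.8181)).
= √(36,043,600 / 1.9389) ≈ 4311.541.

Q* ≈ 4,311.5 gearboxes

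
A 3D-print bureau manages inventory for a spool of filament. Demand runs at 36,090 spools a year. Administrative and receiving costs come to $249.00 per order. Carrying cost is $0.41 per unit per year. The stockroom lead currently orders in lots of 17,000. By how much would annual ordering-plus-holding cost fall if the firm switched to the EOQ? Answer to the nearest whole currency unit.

Extra cost ≈ $1,299 per year

EOQ = √(2DS/H) = √(2 × 36,090 × 249 / 0.41) ≈ 6620.89.
Cost at Q* = (D/Q*)S + (Q*/2)H = √(2DSH) ≈ $2,714.56.
Cost at Q = 17,000: (36,090/17,000)×249 + (17,000/2)×0.41 = $528.61 + $3,485.00 = $4,013.61.
Excess = $4,013.61 − $2,714.56 = $1,299.05.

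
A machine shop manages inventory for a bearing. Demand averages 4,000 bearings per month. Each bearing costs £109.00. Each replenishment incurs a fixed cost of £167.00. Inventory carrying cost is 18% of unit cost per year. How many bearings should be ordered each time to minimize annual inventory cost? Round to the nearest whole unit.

Q* ≈ 904 bearings

Annual demand D = 4,000 × 12 = 48,000.
Holding cost H = 0.18 × £109.00 = £19.6200 per unit per year.
EOQ = √(2DS / H) = √(2 × 48,000 × 167 / 19.62).
= √(16,032,000 / 19.62) = √817,125.3823 ≈ 903.950.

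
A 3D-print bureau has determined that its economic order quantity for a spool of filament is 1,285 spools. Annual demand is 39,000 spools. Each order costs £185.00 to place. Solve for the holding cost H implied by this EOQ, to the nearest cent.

Invert the EOQ relation Q*² = 2DS/H.
From Q* = √(2DS/H): H = 2DS / Q*² = 2 × 39,000 × 185 / 1,285² = 8.7390.

H ≈ £8.74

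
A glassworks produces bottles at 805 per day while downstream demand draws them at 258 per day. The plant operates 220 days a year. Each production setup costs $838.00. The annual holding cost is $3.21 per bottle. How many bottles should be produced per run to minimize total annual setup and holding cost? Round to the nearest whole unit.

Annual demand D = 258 × 220 = 56,760.
Production build-up factor (1 − d/p) = 1 − 258/805 = 0.6795.
Q* = √(2DS / (H(1 − d/p))) = √(2 × 56,760 × 838 / (3.21 × 0.6795)).
= √(95,129,760 / 2.1812) ≈ 6604.044.

Q* ≈ 6,604 bottles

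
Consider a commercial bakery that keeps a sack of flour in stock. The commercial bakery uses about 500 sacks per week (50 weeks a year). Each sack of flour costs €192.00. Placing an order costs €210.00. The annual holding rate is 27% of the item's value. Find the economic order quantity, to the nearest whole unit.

Q* ≈ 450 sacks

Annual demand D = 500 × 50 = 25,000.
Holding cost H = 0.27 × €192.00 = €51.8400 per unit per year.
EOQ = √(2DS / H) = √(2 × 25,000 × 210 / 51.84).
= √(10,500,000 / 51.84) = √202,546.2963 ≈ 450.051.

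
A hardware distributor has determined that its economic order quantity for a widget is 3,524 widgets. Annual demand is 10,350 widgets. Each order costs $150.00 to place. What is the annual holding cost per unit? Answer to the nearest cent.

H ≈ $0.25

Invert the EOQ relation Q*² = 2DS/H.
From Q* = √(2DS/H): H = 2DS / Q*² = 2 × 10,350 × 150 / 3,524² = 0.2500.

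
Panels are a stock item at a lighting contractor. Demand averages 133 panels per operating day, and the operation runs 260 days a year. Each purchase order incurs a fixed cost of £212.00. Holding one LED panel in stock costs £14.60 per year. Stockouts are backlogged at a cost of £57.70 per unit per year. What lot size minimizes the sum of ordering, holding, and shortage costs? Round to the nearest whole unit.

Annual demand D = 133 × 260 = 34,580.
With planned backorders, Q* = √(2DS/H) · √((H+B)/B).
√(2DS/H) = √(2 × 34,580 × 212 / 14.6) = 1002.118.
√((H+B)/B) = √((14.6+57.7)/57.7) = 1.1194.
Q* ≈ 1121.761.

Q* ≈ 1,122 panels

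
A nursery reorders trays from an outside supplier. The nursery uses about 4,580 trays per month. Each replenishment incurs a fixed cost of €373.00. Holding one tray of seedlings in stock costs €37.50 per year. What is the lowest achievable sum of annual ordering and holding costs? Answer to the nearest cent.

Annual demand D = 4,580 × 12 = 54,960.
EOQ = √(2DS/H) = √(2 × 54,960 × 373 / 37.5) ≈ 1045.63.
At Q*, ordering cost (D/Q*)S equals holding cost (Q*/2)H, each = √(DSH/2).
Minimum total = √(2DSH) = √(2 × 54,960 × 373 × 37.5) ≈ 39211.044.

TC* ≈ €39,211.04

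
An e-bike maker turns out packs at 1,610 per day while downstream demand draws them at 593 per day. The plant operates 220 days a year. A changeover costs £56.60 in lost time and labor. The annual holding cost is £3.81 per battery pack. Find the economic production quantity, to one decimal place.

Annual demand D = 593 × 220 = 130,460.
Production build-up factor (1 − d/p) = 1 − 593/1,610 = 0.6317.
Q* = √(2DS / (H(1 − d/p))) = √(2 × 130,460 × 56.6 / (3.81 × 0.6317)).
= √(14,768,072 / 2.4067) ≈ 2477.148.

Q* ≈ 2,477.1 packs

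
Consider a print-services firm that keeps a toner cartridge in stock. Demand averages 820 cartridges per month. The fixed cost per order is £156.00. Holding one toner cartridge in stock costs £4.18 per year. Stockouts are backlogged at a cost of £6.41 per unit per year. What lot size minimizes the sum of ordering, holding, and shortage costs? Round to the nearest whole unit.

Annual demand D = 820 × 12 = 9,840.
With planned backorders, Q* = √(2DS/H) · √((H+B)/B).
√(2DS/H) = √(2 × 9,840 × 156 / 4.18) = 857.012.
√((H+B)/B) = √((4.18+6.41)/6.41) = 1.2853.
Q* ≈ 1101.554.

Q* ≈ 1,102 cartridges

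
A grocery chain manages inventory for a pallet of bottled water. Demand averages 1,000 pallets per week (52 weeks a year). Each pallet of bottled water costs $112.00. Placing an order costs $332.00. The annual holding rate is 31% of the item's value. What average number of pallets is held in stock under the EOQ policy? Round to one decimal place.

Average inventory ≈ 498.6 pallets

Annual demand D = 1,000 × 52 = 52,000.
Holding cost H = 0.31 × $112.00 = $34.7200 per unit per year.
Q* = √(2DS/H) = √(2 × 52,000 × 332 / 34.72) ≈ 997.23.
Average inventory = Q*/2 ≈ 997.23 / 2 = 498.616.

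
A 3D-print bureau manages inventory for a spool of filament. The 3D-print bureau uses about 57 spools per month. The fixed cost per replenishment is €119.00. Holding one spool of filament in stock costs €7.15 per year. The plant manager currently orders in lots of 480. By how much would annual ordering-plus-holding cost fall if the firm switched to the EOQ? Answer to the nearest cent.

Annual demand D = 57 × 12 = 684.
EOQ = √(2DS/H) = √(2 × 684 × 119 / 7.15) ≈ 150.89.
Cost at Q* = (D/Q*)S + (Q*/2)H = √(2DSH) ≈ €1,078.87.
Cost at Q = 480: (684/480)×119 + (480/2)×7.15 = €169.58 + €1,716.00 = €1,885.58.
Excess = €1,885.58 − €1,078.87 = €806.70.

Extra cost ≈ €806.70 per year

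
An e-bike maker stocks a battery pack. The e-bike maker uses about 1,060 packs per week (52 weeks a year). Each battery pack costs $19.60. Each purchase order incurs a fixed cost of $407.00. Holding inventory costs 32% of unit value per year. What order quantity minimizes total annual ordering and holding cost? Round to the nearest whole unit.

Q* ≈ 2,675 packs

Annual demand D = 1,060 × 52 = 55,120.
Holding cost H = 0.32 × $19.60 = $6.2720 per unit per year.
EOQ = √(2DS / H) = √(2 × 55,120 × 407 / 6.272).
= √(44,867,680 / 6.272) = √7,153,647.9592 ≈ 2674.630.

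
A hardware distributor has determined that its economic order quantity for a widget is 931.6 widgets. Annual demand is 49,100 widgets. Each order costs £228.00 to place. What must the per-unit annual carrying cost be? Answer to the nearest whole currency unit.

The basic EOQ model gives Q* = √(2DS/H); rearrange for the unknown.
From Q* = √(2DS/H): H = 2DS / Q*² = 2 × 49,100 × 228 / 931.6² = 25.7981.

H ≈ £26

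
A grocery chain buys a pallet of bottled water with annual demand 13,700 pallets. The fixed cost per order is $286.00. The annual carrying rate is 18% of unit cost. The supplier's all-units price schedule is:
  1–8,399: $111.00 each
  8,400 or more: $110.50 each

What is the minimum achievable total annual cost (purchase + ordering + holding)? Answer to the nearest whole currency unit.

TC* ≈ $1,533,213

Holding cost per unit per year at price C is H = 0.18·C.
For each price level, check whether its EOQ is feasible; otherwise the best quantity at that price is the breakpoint.
EOQ at $111.00 = 626.3 (feasible in tier 1): TC = 13,700×$111.00 + (13,700/626.3)×286 + (626.3/2)×0.18×$111.00 = $1,533,212.84.
EOQ at $110.50 = 627.7 < 8400, so use break Q=8400: TC = 13,700×$110.50 + (13,700/8400.0)×286 + (8400.0/2)×0.18×$110.50 = $1,597,854.45.
Lowest total cost among the candidates is at Q = 626.3.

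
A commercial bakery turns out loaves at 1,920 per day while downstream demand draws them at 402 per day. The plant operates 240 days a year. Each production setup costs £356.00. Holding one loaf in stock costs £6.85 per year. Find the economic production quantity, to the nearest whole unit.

Q* ≈ 3,561 loaves

Annual demand D = 402 × 240 = 96,480.
Production build-up factor (1 − d/p) = 1 − 402/1,920 = 0.7906.
Q* = √(2DS / (H(1 − d/p))) = √(2 × 96,480 × 356 / (6.85 × 0.7906)).
= √(68,693,760 / 5.4158) ≈ 3561.460.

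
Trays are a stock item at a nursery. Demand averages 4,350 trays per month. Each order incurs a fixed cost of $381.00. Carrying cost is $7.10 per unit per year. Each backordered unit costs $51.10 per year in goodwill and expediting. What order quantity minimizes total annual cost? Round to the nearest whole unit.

Q* ≈ 2,526 trays

Annual demand D = 4,350 × 12 = 52,200.
With planned backorders, Q* = √(2DS/H) · √((H+B)/B).
√(2DS/H) = √(2 × 52,200 × 381 / 7.1) = 2366.920.
√((H+B)/B) = √((7.1+51.1)/51.1) = 1.0672.
Q* ≈ 2526.007.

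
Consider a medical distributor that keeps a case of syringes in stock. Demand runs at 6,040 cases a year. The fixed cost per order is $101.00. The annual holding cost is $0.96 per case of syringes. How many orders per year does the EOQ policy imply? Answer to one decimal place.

N ≈ 5.4 orders per year

The optimal lot size = √(2DS/H) = √(2 × 6,040 × 101 / 0.96) ≈ 1127.35.
Orders per year = D / Q* = 6,040 / 1127.35 ≈ 5.358.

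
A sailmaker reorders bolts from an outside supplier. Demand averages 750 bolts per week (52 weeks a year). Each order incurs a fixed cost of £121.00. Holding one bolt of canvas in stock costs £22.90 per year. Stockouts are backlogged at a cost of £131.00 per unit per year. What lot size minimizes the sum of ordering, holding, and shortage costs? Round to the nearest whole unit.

Q* ≈ 696 bolts

Annual demand D = 750 × 52 = 39,000.
With planned backorders, Q* = √(2DS/H) · √((H+B)/B).
√(2DS/H) = √(2 × 39,000 × 121 / 22.9) = 641.981.
√((H+B)/B) = √((22.9+131)/131) = 1.0839.
Q* ≈ 695.834.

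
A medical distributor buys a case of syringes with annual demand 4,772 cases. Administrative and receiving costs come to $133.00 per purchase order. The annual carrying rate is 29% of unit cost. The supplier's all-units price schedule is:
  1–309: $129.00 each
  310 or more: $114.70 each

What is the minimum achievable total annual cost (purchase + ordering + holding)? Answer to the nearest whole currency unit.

Holding cost per unit per year at price C is H = 0.29·C.
For each price level, check whether its EOQ is feasible; otherwise the best quantity at that price is the breakpoint.
EOQ at $129.00 = 184.2 (feasible in tier 1): TC = 4,772×$129.00 + (4,772/184.2)×133 + (184.2/2)×0.29×$129.00 = $622,479.04.
EOQ at $114.70 = 195.3 < 310, so use break Q=310: TC = 4,772×$114.70 + (4,772/310.0)×133 + (310.0/2)×0.29×$114.70 = $554,551.51.
Lowest total cost among the candidates is at Q = 310.0.

TC* ≈ $554,552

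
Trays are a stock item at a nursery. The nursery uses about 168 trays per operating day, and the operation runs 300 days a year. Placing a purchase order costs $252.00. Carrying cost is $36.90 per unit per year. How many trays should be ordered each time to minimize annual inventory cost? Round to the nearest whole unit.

Q* ≈ 830 trays

Annual demand D = 168 × 300 = 50,400.
EOQ = √(2DS / H) = √(2 × 50,400 × 252 / 36.9).
= √(25,401,600 / 36.9) = √688,390.2439 ≈ 829.693.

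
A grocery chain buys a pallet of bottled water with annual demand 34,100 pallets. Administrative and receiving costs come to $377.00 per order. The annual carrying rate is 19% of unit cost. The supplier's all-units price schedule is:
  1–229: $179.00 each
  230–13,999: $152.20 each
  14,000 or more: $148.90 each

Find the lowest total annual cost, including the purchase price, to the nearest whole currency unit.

Holding cost per unit per year at price C is H = 0.19·C.
Evaluate total cost at each tier's feasible EOQ or, if the EOQ is below the tier, at the tier's minimum quantity.
Tier 1 ($179.00): EOQ = 869.5 exceeds tier's upper bound 229, so this tier is dominated.
EOQ at $152.20 = 942.9 (feasible in tier 2): TC = 34,100×$152.20 + (34,100/942.9)×377 + (942.9/2)×0.19×$152.20 = $5,217,287.60.
EOQ at $148.90 = 953.3 < 14000, so use break Q=14000: TC = 34,100×$148.90 + (34,100/14000.0)×377 + (14000.0/2)×0.19×$148.90 = $5,276,445.26.
Lowest total cost among the candidates is at Q = 942.9.

TC* ≈ $5,217,288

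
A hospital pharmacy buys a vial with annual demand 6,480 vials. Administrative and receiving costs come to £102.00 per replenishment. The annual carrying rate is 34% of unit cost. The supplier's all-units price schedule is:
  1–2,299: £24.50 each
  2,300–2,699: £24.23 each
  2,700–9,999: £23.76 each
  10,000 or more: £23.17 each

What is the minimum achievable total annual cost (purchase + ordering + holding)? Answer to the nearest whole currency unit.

TC* ≈ £162,078

Holding cost per unit per year at price C is H = 0.34·C.
For each price level, check whether its EOQ is feasible; otherwise the best quantity at that price is the breakpoint.
EOQ at £24.50 = 398.4 (feasible in tier 1): TC = 6,480×£24.50 + (6,480/398.4)×102 + (398.4/2)×0.34×£24.50 = £162,078.37.
EOQ at £24.23 = 400.6 < 2300, so use break Q=2300: TC = 6,480×£24.23 + (6,480/2300.0)×102 + (2300.0/2)×0.34×£24.23 = £166,771.70.
EOQ at £23.76 = 404.5 < 2700, so use break Q=2700: TC = 6,480×£23.76 + (6,480/2700.0)×102 + (2700.0/2)×0.34×£23.76 = £165,115.44.
EOQ at £23.17 = 409.6 < 10000, so use break Q=10000: TC = 6,480×£23.17 + (6,480/10000.0)×102 + (10000.0/2)×0.34×£23.17 = £189,596.70.
Lowest total cost among the candidates is at Q = 398.4.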